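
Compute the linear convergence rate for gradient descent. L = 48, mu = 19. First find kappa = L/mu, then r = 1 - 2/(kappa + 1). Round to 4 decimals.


Step 1: Compute the condition number.
kappa = L/mu = 48/19 = 2.5263
Step 2: Compute the convergence rate.
r = 1 - 2/(kappa + 1) = 1 - 2*mu/(L + mu) = (L - mu)/(L + mu) = 29/67 = 0.4328


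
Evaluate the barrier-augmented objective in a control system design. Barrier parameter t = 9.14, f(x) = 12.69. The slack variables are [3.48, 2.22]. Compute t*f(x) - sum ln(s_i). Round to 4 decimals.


Step 1: Compute log-barrier.
ln values: [1.247, 0.7975]
phi = -(1.247 + 0.7975) = -2.0445
Step 2: Compute augmented objective.
t*f(x) = 9.14*12.69 = 115.9866
Total = 115.9866 - 2.0445 = 113.9421


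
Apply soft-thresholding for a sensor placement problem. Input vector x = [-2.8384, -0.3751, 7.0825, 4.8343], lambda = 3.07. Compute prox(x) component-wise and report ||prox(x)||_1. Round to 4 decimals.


Soft-thresholding with lambda = 3.07:
prox(-2.8384) = sign(-2.8384)*max(|-2.8384| - 3.07, 0) = 0.0
prox(-0.3751) = sign(-0.3751)*max(|-0.3751| - 3.07, 0) = 0.0
prox(7.0825) = sign(7.0825)*max(|7.0825| - 3.07, 0) = 4.0125
prox(4.8343) = sign(4.8343)*max(|4.8343| - 3.07, 0) = 1.7643
prox(x) = [0.0, 0.0, 4.0125, 1.7643]
||prox(x)||_1 = 0.0 + 0.0 + 4.0125 + 1.7643 = 5.7768


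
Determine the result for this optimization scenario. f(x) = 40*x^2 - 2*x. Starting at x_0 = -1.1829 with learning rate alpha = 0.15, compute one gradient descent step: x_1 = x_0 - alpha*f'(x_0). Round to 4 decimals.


We compute the gradient at x_0 and apply the update.
f'(x) = 80*x - 2
f'(-1.1829) = 80*-1.1829 - 2 = -96.632
x_1 = -1.1829 - 0.15*-96.632 = 13.3119


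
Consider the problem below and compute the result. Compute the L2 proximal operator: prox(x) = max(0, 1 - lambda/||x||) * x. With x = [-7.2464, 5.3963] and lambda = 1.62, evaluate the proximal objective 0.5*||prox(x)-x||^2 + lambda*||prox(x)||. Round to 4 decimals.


Step 1: Compute ||x||.
||x|| = 9.035
Step 2: Compute scaling factor.
scale = max(0, 1 - 1.62/9.035) = 0.8207
Step 3: prox(x) = [-5.9471, 4.4287]
||prox(x)|| = 7.415
Step 4: Proximal objective.
0.5*||prox-x||^2 = 1.3122
lambda*||prox|| = 12.0123
Total = 13.3244


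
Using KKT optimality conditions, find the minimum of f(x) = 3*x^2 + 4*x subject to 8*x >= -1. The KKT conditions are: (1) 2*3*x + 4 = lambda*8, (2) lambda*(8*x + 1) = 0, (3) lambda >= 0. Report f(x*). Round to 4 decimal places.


Step 1: Try lambda = 0 (constraint inactive).
x_unc = -4/(2*3) = -0.6667
Check: 8*-0.6667 = -5.3336 < -1 -- violated!
Step 2: Constraint must be active: 8*x = -1
x* = -1/8 = -0.125
lambda = (2*3*(-0.125) + 4)/8 = 0.4063
Step 3: Compute optimal value.
f(x*) = 3*(-0.125)^2 + 4*(-0.125) = -0.4531


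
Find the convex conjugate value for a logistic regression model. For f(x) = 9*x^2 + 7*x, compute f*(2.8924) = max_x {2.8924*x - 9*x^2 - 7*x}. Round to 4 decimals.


f*(y) = sup_x {y*x - a*x^2 - b*x} = sup_x {(y-b)*x - a*x^2}
FOC: (y - b) - 2a*x = 0 => x* = (y - b)/(2a)
x* = (2.8924 - 7)/(2*9) = -0.2282
f*(2.8924) = (y-b)^2/(4a) = (2.8924 - 7)^2/(4*9)
= 16.8724/36 = 0.4687


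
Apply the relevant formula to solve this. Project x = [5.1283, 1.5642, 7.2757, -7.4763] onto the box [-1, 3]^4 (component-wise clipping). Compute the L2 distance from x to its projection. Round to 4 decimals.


Project each component onto [-1, 3].
clip(5.1283) = 3.0, clip(1.5642) = 1.5642, clip(7.2757) = 3.0, clip(-7.4763) = -1.0
Projection = [3.0, 1.5642, 3.0, -1.0]
Squared diffs: [4.5297, 0.0, 18.2816, 41.9425]
Distance = sqrt(64.7538) = 8.047


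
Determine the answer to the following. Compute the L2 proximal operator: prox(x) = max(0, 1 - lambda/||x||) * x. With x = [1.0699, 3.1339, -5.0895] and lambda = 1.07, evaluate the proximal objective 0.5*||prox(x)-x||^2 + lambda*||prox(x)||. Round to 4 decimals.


Step 1: Compute ||x||.
||x|| = 6.072
Step 2: Compute scaling factor.
scale = max(0, 1 - 1.07/6.072) = 0.8238
Step 3: prox(x) = [0.8814, 2.5816, -4.1926]
||prox(x)|| = 5.002
Step 4: Proximal objective.
0.5*||prox-x||^2 = 0.5725
lambda*||prox|| = 5.3521
Total = 5.9246


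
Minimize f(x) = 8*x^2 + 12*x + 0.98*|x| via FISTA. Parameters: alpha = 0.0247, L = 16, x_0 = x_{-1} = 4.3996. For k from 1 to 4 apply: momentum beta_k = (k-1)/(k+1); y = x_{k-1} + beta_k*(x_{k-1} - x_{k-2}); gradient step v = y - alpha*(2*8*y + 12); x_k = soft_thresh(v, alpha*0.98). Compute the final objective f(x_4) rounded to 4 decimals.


FISTA on f(x) = 8*x^2 + 12*x + 0.98*|x|
L = 16, alpha = 0.0247
Iteration 1: beta = 0.0, y = 4.3996 + 0.0*(4.3996 - 4.3996) = 4.3996
  grad(y) = 82.3936, v = y - alpha*grad = 2.3645
  prox(v) = soft_thresh(2.3645, 0.0242) = 2.3403
Iteration 2: beta = 0.3333, y = 2.3403 + 0.3333*(2.3403 - 4.3996) = 1.6538
  grad(y) = 38.4613, v = y - alpha*grad = 0.7038
  prox(v) = soft_thresh(0.7038, 0.0242) = 0.6796
Iteration 3: beta = 0.5, y = 0.6796 + 0.5*(0.6796 - 2.3403) = -0.1507
  grad(y) = 9.5889, v = y - alpha*grad = -0.3875
  prox(v) = soft_thresh(-0.3875, 0.0242) = -0.3633
Iteration 4: beta = 0.6, y = -0.3633 + 0.6*(-0.3633 - 0.6796) = -0.9891
  grad(y) = -3.8257, v = y - alpha*grad = -0.8946
  prox(v) = soft_thresh(-0.8946, 0.0242) = -0.8704
f(x_4) = 8*(-0.8704)^2 + 12*(-0.8704) + 0.98*|-0.8704| = -3.531


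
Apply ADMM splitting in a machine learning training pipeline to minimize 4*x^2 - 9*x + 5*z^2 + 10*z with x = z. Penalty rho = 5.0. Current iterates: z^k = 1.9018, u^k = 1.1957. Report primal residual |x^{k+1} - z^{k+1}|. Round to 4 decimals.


ADMM iteration with rho = 5.0, z^k = 1.9018, u^k = 1.1957
Step 1: x-update.
Minimize 4*x^2 - 9*x + (5.0/2)*(x - 1.9018 + 1.1957)^2
FOC: (2*4 + 5.0)*x = 9 + 5.0*(1.9018 - 1.1957)
x^{k+1} = 0.9639
Step 2: z-update.
Minimize 5*z^2 + 10*z + (5.0/2)*(0.9639 - z + 1.1957)^2
FOC: (2*5 + 5.0)*z = -10 + 5.0*(0.9639 + 1.1957)
z^{k+1} = 0.0532
Step 3: u-update.
u^{k+1} = 1.1957 + 0.9639 - 0.0532 = 2.1064
Step 4: Primal residual = |0.9639 - 0.0532| = 0.9107


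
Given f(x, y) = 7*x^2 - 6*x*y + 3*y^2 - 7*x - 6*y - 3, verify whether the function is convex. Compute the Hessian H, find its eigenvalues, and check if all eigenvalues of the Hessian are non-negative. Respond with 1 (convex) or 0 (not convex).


The Hessian of f(x,y) = 7*x^2 - 6*x*y + 3*y^2 - 7*x - 6*y - 3 is:
H = [[14, -6], [-6, 6]]
Trace = 14 + 6 = 20
Determinant = 14*6 - (-6)^2 = 48
Discriminant = (20)^2 - 4*48 = 208.0
Eigenvalues: lambda_1 = 2.7889, lambda_2 = 17.2111
The function is convex.

1


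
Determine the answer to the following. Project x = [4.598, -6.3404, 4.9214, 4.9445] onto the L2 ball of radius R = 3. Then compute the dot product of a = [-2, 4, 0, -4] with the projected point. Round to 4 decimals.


Step 1: Compute ||x|| (intermediates to 6 decimals).
||x|| = sqrt(4.598^2 + (-6.3404)^2 + 4.9214^2 + 4.9445^2) = 10.488591
Step 2: Project.
Since ||x|| > R, scale = R/||x|| = 3/10.488591 = 0.286025, proj(x) = scale * x
proj(x) = [1.315143, -1.813513, 1.407643, 1.414251]
Step 3: Dot product.
a^T * proj(x) = -2*1.315143 + 4*(-1.813513) + 0*1.407643 - 4*1.414251 = -15.5413


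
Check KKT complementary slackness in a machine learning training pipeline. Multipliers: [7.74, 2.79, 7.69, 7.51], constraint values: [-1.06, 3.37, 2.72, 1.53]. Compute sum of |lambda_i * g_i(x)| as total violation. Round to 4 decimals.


KKT complementary slackness check:
lambda_1 * g_1 = 7.74 * -1.06 = -8.2044
lambda_2 * g_2 = 2.79 * 3.37 = 9.4023
lambda_3 * g_3 = 7.69 * 2.72 = 20.9168
lambda_4 * g_4 = 7.51 * 1.53 = 11.4903
Total violation = 8.2044 + 9.4023 + 20.9168 + 11.4903 = 50.0138


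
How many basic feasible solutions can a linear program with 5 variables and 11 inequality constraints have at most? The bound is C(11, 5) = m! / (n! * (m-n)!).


Each vertex corresponds to some choice of n active constraints out of m, so the number of vertices is at most C(m, n) = m! / (n!(m-n)!).
m = 11, n = 5
Numerator: 11 * 10 * 9 * 8 * 7
Denominator: 5! = 120
C(11, 5) = 462


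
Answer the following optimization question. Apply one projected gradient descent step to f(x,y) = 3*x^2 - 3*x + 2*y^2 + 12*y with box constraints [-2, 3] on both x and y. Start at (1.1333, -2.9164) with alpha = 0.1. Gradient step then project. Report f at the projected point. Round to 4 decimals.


Step 1: Compute gradient at (1.1333, -2.9164).
grad_x = 2*3*1.1333 - 3 = 3.7998
grad_y = 2*2*-2.9164 + 12 = 0.3344
Step 2: Gradient step.
x_raw = 1.1333 - 0.1*3.7998 = 0.7533
y_raw = -2.9164 - 0.1*0.3344 = -2.9498
Step 3: Project onto [-2, 3].
x_proj = clip(0.7533) = 0.7533
y_proj = clip(-2.9498) = -2.0
Step 4: Evaluate f.
f(0.7533, -2.0) = -16.5575


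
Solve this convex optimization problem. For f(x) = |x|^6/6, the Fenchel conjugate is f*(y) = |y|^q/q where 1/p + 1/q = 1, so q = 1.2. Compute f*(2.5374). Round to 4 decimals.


The conjugate exponent q satisfies 1/p + 1/q = 1.
p = 6, so q = 6/(6 - 1) = 1.2
|y|^q = 2.5374^1.2 = 3.0568
f*(2.5374) = 3.0568 / 1.2 = 2.5473


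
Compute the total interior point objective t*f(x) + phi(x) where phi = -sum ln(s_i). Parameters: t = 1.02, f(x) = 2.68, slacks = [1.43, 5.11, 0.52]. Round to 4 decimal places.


Step 1: Compute log-barrier.
ln values: [0.3577, 1.6312, -0.6539]
phi = -(0.3577 + 1.6312 - 0.6539) = -1.3349
Step 2: Compute augmented objective.
t*f(x) = 1.02*2.68 = 2.7336
Total = 2.7336 - 1.3349 = 1.3987


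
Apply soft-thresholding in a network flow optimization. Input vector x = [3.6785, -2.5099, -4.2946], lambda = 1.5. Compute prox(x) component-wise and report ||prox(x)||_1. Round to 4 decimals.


Soft-thresholding with lambda = 1.5:
prox(3.6785) = sign(3.6785)*max(|3.6785| - 1.5, 0) = 2.1785
prox(-2.5099) = sign(-2.5099)*max(|-2.5099| - 1.5, 0) = -1.0099
prox(-4.2946) = sign(-4.2946)*max(|-4.2946| - 1.5, 0) = -2.7946
prox(x) = [2.1785, -1.0099, -2.7946]
||prox(x)||_1 = 2.1785 + 1.0099 + 2.7946 = 5.983


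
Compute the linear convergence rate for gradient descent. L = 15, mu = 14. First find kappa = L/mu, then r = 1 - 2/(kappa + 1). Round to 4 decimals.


Step 1: Compute the condition number.
kappa = L/mu = 15/14 = 1.0714
Step 2: Compute the convergence rate.
r = 1 - 2/(kappa + 1) = 1 - 2*mu/(L + mu) = (L - mu)/(L + mu) = 1/29 = 0.0345


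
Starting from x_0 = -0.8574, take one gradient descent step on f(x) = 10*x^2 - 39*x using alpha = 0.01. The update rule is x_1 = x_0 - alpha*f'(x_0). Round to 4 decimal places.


We compute the gradient at x_0 and apply the update.
f'(x) = 20*x - 39
f'(-0.8574) = 20*-0.8574 - 39 = -56.148
x_1 = -0.8574 - 0.01*-56.148 = -0.2959


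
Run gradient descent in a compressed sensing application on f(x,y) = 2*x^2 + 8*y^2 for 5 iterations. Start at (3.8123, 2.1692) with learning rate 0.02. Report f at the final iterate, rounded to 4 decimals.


Gradient descent on f(x,y) = 2*x^2 + 8*y^2.
Starting point: (3.8123, 2.1692), alpha = 0.02
Step 1: grad_x = 2*2*3.8123 = 15.2492, grad_y = 2*8*2.1692 = 34.7072
  x_1 = 3.8123 - 0.02*15.2492 = 3.5073
  y_1 = 2.1692 - 0.02*34.7072 = 1.4751
Step 2: grad_x = 2*2*3.5073 = 14.0293, grad_y = 2*8*1.4751 = 23.6009
  x_2 = 3.5073 - 0.02*14.0293 = 3.2267
  y_2 = 1.4751 - 0.02*23.6009 = 1.003
Step 3: grad_x = 2*2*3.2267 = 12.9069, grad_y = 2*8*1.003 = 16.0486
  x_3 = 3.2267 - 0.02*12.9069 = 2.9686
  y_3 = 1.003 - 0.02*16.0486 = 0.6821
Step 4: grad_x = 2*2*2.9686 = 11.8744, grad_y = 2*8*0.6821 = 10.9131
  x_4 = 2.9686 - 0.02*11.8744 = 2.7311
  y_4 = 0.6821 - 0.02*10.9131 = 0.4638
Step 5: grad_x = 2*2*2.7311 = 10.9244, grad_y = 2*8*0.4638 = 7.4209
  x_5 = 2.7311 - 0.02*10.9244 = 2.5126
  y_5 = 0.4638 - 0.02*7.4209 = 0.3154
f(2.5126, 0.3154) = 2*2.5126^2 + 8*0.3154^2 = 13.4222


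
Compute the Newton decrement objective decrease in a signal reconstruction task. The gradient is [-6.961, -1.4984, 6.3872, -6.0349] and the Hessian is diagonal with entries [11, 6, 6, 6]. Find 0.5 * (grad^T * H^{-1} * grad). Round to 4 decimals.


Step 1: H is diagonal, so H^(-1) * g = [-0.6328, -0.2497, 1.0645, -1.0058].
Step 2: g^T H^(-1) g = sum_i g_i^2 / H_ii
  = (-6.961)^2/11 + (-1.4984)^2/6 + (6.3872)^2/6 + (-6.0349)^2/6
  = 4.405 + 0.3742 + 6.7994 + 6.07 = 17.6486
Step 3: Objective decrease = 0.5 * g^T H^(-1) g = 8.8243


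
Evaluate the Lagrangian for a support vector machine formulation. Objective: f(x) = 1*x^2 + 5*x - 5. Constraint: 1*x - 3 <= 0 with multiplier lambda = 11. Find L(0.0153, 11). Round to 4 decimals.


Step 1: Evaluate f(x).
f(0.0153) = 1*0.0153^2 + 5*0.0153 - 5 = -4.9233
Step 2: Evaluate g(x).
g(0.0153) = 1*0.0153 - 3 = -2.9847
Step 3: Compute Lagrangian.
L = -4.9233 + 11*-2.9847 = -37.755


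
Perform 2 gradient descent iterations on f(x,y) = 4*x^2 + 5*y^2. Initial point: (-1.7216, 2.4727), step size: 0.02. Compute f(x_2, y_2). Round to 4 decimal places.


Gradient descent on f(x,y) = 4*x^2 + 5*y^2.
Starting point: (-1.7216, 2.4727), alpha = 0.02
Step 1: grad_x = 2*4*-1.7216 = -13.7728, grad_y = 2*5*2.4727 = 24.727
  x_1 = -1.7216 - 0.02*-13.7728 = -1.4461
  y_1 = 2.4727 - 0.02*24.727 = 1.9782
Step 2: grad_x = 2*4*-1.4461 = -11.5692, grad_y = 2*5*1.9782 = 19.7816
  x_2 = -1.4461 - 0.02*-11.5692 = -1.2148
  y_2 = 1.9782 - 0.02*19.7816 = 1.5825
f(-1.2148, 1.5825) = 4*(-1.2148)^2 + 5*1.5825^2 = 18.4246


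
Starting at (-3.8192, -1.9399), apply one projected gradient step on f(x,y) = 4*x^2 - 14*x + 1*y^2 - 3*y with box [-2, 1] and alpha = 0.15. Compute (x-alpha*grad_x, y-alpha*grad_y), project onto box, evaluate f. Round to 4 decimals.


Step 1: Compute gradient at (-3.8192, -1.9399).
grad_x = 2*4*-3.8192 - 14 = -44.5536
grad_y = 2*1*-1.9399 - 3 = -6.8798
Step 2: Gradient step.
x_raw = -3.8192 - 0.15*-44.5536 = 2.8638
y_raw = -1.9399 - 0.15*-6.8798 = -0.9079
Step 3: Project onto [-2, 1].
x_proj = clip(2.8638) = 1.0
y_proj = clip(-0.9079) = -0.9079
Step 4: Evaluate f.
f(1.0, -0.9079) = -6.4519


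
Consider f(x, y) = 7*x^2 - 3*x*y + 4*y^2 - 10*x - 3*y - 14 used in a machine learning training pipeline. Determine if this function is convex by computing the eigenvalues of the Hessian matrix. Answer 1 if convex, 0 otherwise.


The Hessian of f(x,y) = 7*x^2 - 3*x*y + 4*y^2 - 10*x - 3*y - 14 is:
H = [[14, -3], [-3, 8]]
Trace = 14 + 8 = 22
Determinant = 14*8 - (-3)^2 = 103
Discriminant = (22)^2 - 4*103 = 72.0
Eigenvalues: lambda_1 = 6.7574, lambda_2 = 15.2426
The function is convex.

1


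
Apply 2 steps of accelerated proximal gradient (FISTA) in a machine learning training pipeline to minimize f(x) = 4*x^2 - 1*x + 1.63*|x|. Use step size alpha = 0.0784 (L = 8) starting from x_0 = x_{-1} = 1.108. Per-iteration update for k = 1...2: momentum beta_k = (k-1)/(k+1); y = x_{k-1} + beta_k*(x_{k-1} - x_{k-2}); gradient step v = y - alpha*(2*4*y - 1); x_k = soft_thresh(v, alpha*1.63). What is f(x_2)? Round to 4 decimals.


FISTA on f(x) = 4*x^2 - 1*x + 1.63*|x|
L = 8, alpha = 0.0784
Iteration 1: beta = 0.0, y = 1.108 + 0.0*(1.108 - 1.108) = 1.108
  grad(y) = 7.864, v = y - alpha*grad = 0.4915
  prox(v) = soft_thresh(0.4915, 0.1278) = 0.3637
Iteration 2: beta = 0.3333, y = 0.3637 + 0.3333*(0.3637 - 1.108) = 0.1156
  grad(y) = -0.0755, v = y - alpha*grad = 0.1215
  prox(v) = soft_thresh(0.1215, 0.1278) = 0.0
f(x_2) = 4*0.0^2 - 1*0.0 + 1.63*|0.0| = 0.0


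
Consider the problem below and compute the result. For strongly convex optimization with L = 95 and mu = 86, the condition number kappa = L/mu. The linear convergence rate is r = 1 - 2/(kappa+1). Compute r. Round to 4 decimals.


Step 1: Compute the condition number.
kappa = L/mu = 95/86 = 1.1047
Step 2: Compute the convergence rate.
r = 1 - 2/(kappa + 1) = 1 - 2*mu/(L + mu) = (L - mu)/(L + mu) = 9/181 = 0.0497


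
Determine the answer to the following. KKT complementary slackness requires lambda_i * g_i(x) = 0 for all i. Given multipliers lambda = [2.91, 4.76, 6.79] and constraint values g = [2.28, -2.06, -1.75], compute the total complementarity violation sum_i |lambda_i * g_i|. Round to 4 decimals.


KKT complementary slackness check:
lambda_1 * g_1 = 2.91 * 2.28 = 6.6348
lambda_2 * g_2 = 4.76 * -2.06 = -9.8056
lambda_3 * g_3 = 6.79 * -1.75 = -11.8825
Total violation = 6.6348 + 9.8056 + 11.8825 = 28.3229


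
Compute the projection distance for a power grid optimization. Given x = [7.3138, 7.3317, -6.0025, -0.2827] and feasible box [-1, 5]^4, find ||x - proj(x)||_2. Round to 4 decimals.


Project each component onto [-1, 5].
clip(7.3138) = 5.0, clip(7.3317) = 5.0, clip(-6.0025) = -1.0, clip(-0.2827) = -0.2827
Projection = [5.0, 5.0, -1.0, -0.2827]
Squared diffs: [5.3537, 5.4368, 25.025, 0.0]
Distance = sqrt(35.8155) = 5.9846


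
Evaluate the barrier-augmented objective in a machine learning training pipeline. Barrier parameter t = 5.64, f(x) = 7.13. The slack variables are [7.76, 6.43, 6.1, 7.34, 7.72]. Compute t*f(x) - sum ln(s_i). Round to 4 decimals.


Step 1: Compute log-barrier.
ln values: [2.049, 1.861, 1.8083, 1.9933, 2.0438]
phi = -(2.049 + 1.861 + 1.8083 + 1.9933 + 2.0438) = -9.7554
Step 2: Compute augmented objective.
t*f(x) = 5.64*7.13 = 40.2132
Total = 40.2132 - 9.7554 = 30.4578


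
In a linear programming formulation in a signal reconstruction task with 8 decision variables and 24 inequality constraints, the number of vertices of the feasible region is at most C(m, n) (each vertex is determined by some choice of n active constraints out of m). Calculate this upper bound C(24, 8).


Each vertex corresponds to some choice of n active constraints out of m, so the number of vertices is at most C(m, n) = m! / (n!(m-n)!).
m = 24, n = 8
Numerator: 24 * 23 * 22 * 21 * 20 * 19 * 18 * 17
Denominator: 8! = 40320
C(24, 8) = 735471


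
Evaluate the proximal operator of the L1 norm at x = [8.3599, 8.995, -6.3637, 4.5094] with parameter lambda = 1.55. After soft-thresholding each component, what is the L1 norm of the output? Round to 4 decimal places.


Soft-thresholding with lambda = 1.55:
prox(8.3599) = sign(8.3599)*max(|8.3599| - 1.55, 0) = 6.8099
prox(8.995) = sign(8.995)*max(|8.995| - 1.55, 0) = 7.445
prox(-6.3637) = sign(-6.3637)*max(|-6.3637| - 1.55, 0) = -4.8137
prox(4.5094) = sign(4.5094)*max(|4.5094| - 1.55, 0) = 2.9594
prox(x) = [6.8099, 7.445, -4.8137, 2.9594]
||prox(x)||_1 = 6.8099 + 7.445 + 4.8137 + 2.9594 = 22.028


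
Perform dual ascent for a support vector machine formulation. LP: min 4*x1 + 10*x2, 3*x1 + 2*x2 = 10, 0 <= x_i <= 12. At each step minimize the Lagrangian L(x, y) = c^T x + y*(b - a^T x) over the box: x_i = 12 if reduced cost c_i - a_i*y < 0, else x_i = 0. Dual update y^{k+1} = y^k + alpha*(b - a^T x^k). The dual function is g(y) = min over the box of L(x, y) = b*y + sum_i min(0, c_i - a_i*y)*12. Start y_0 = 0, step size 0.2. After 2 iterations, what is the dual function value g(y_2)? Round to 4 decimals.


Dual ascent for LP: min 4*x1 + 10*x2, 3*x1 + 2*x2 = 10, 0 <= x_i <= 12
Step 1: y^k = 0.0, reduced costs: (4.0, 10.0)
  x^k = (0.0, 0.0), subgradient = b - a^T x = 10.0
  y^{k+1} = 0.0 + 0.2*10.0 = 2.0
Step 2: y^k = 2.0, reduced costs: (-2.0, 6.0)
  x^k = (12.0, 0.0), subgradient = b - a^T x = -26.0
  y^{k+1} = 2.0 + 0.2*-26.0 = -3.2
Dual objective at y_2 = -3.2: reduced costs (13.6, 16.4), box minimizer x = (0.0, 0.0)
g(y_2) = b*y + (c1 - a1*y)*x1 + (c2 - a2*y)*x2 = 10*(-3.2) + 13.6*0.0 + 16.4*0.0 = -32.0 + 0.0 + 0.0 = -32.0


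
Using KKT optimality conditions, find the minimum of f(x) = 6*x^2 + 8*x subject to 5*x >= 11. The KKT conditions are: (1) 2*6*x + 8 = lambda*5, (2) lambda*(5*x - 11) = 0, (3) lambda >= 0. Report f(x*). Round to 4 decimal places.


Step 1: Try lambda = 0 (constraint inactive).
x_unc = -8/(2*6) = -0.6667
Check: 5*-0.6667 = -3.3335 < 11 -- violated!
Step 2: Constraint must be active: 5*x = 11
x* = 11/5 = 2.2
lambda = (2*6*2.2 + 8)/5 = 6.88
Step 3: Compute optimal value.
f(x*) = 6*2.2^2 + 8*2.2 = 46.64


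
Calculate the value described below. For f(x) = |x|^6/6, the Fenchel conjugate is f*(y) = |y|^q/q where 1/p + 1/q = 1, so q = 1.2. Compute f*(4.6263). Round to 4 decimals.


The conjugate exponent q satisfies 1/p + 1/q = 1.
p = 6, so q = 6/(6 - 1) = 1.2
|y|^q = 4.6263^1.2 = 6.2846
f*(4.6263) = 6.2846 / 1.2 = 5.2372


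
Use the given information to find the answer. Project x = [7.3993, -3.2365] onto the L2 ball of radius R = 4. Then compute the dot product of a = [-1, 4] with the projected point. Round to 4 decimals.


Step 1: Compute ||x|| (intermediates to 6 decimals).
||x|| = sqrt(7.3993^2 + (-3.2365)^2) = 8.076173
Step 2: Project.
Since ||x|| > R, scale = R/||x|| = 4/8.076173 = 0.495284, proj(x) = scale * x
proj(x) = [3.664755, -1.602987]
Step 3: Dot product.
a^T * proj(x) = -1*3.664755 + 4*(-1.602987) = -10.0767


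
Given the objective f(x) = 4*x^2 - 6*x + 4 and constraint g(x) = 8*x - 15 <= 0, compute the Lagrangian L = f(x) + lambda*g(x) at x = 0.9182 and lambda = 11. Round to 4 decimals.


Step 1: Evaluate f(x).
f(0.9182) = 4*0.9182^2 - 6*0.9182 + 4 = 1.8632
Step 2: Evaluate g(x).
g(0.9182) = 8*0.9182 - 15 = -7.6544
Step 3: Compute Lagrangian.
L = 1.8632 + 11*-7.6544 = -82.3352


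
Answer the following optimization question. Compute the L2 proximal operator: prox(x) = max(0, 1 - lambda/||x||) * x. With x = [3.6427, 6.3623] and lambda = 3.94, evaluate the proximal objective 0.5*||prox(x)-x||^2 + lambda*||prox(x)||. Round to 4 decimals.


Step 1: Compute ||x||.
||x|| = 7.3313
Step 2: Compute scaling factor.
scale = max(0, 1 - 3.94/7.3313) = 0.4626
Step 3: prox(x) = [1.685, 2.9431]
||prox(x)|| = 3.3913
Step 4: Proximal objective.
0.5*||prox-x||^2 = 7.7618
lambda*||prox|| = 13.3617
Total = 21.1236


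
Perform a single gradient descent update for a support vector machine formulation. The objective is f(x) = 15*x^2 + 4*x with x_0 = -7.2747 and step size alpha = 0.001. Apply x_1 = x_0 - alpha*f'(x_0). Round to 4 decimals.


We compute the gradient at x_0 and apply the update.
f'(x) = 30*x + 4
f'(-7.2747) = 30*-7.2747 + 4 = -214.241
x_1 = -7.2747 - 0.001*-214.241 = -7.0605


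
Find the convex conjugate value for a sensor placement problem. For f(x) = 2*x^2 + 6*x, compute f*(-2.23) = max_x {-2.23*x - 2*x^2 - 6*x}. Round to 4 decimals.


f*(y) = sup_x {y*x - a*x^2 - b*x} = sup_x {(y-b)*x - a*x^2}
FOC: (y - b) - 2a*x = 0 => x* = (y - b)/(2a)
x* = (-2.23 - 6)/(2*2) = -2.0575
f*(-2.23) = (y-b)^2/(4a) = (-2.23 - 6)^2/(4*2)
= 67.7329/8 = 8.4666


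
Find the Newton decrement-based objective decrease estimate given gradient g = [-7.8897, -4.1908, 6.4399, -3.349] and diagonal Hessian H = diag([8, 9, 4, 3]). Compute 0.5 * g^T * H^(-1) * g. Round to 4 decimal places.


Step 1: H is diagonal, so H^(-1) * g = [-0.9862, -0.4656, 1.61, -1.1163].
Step 2: g^T H^(-1) g = sum_i g_i^2 / H_ii
  = (-7.8897)^2/8 + (-4.1908)^2/9 + (6.4399)^2/4 + (-3.349)^2/3
  = 7.7809 + 1.9514 + 10.3681 + 3.7386 = 23.839
Step 3: Objective decrease = 0.5 * g^T H^(-1) g = 11.9195


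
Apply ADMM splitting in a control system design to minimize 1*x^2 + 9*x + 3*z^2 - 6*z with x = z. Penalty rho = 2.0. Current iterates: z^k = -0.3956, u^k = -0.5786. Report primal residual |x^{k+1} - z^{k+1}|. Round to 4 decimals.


ADMM iteration with rho = 2.0, z^k = -0.3956, u^k = -0.5786
Step 1: x-update.
Minimize 1*x^2 + 9*x + (2.0/2)*(x + 0.3956 - 0.5786)^2
FOC: (2*1 + 2.0)*x = -9 + 2.0*(-0.3956 + 0.5786)
x^{k+1} = -2.1585
Step 2: z-update.
Minimize 3*z^2 - 6*z + (2.0/2)*(-2.1585 - z - 0.5786)^2
FOC: (2*3 + 2.0)*z = 6 + 2.0*(-2.1585 - 0.5786)
z^{k+1} = 0.0657
Step 3: u-update.
u^{k+1} = -0.5786 - 2.1585 - 0.0657 = -2.8028
Step 4: Primal residual = |-2.1585 - 0.0657| = 2.2242


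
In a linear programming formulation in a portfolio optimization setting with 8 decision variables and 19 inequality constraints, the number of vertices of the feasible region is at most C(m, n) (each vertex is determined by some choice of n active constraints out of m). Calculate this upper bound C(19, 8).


Each vertex corresponds to some choice of n active constraints out of m, so the number of vertices is at most C(m, n) = m! / (n!(m-n)!).
m = 19, n = 8
Numerator: 19 * 18 * 17 * 16 * 15 * 14 * 13 * 12
Denominator: 8! = 40320
C(19, 8) = 75582


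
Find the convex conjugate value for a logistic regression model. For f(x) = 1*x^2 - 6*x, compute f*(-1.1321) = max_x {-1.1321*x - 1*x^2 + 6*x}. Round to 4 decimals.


f*(y) = sup_x {y*x - a*x^2 - b*x} = sup_x {(y-b)*x - a*x^2}
FOC: (y - b) - 2a*x = 0 => x* = (y - b)/(2a)
x* = (-1.1321 + 6)/(2*1) = 2.434
f*(-1.1321) = (y-b)^2/(4a) = (-1.1321 + 6)^2/(4*1)
= 23.6965/4 = 5.9241


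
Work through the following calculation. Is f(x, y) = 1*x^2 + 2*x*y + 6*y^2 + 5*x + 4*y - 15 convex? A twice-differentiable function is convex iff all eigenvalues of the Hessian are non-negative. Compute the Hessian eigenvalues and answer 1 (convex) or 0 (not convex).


The Hessian of f(x,y) = 1*x^2 + 2*x*y + 6*y^2 + 5*x + 4*y - 15 is:
H = [[2, 2], [2, 12]]
Trace = 2 + 12 = 14
Determinant = 2*12 - (2)^2 = 20
Discriminant = (14)^2 - 4*20 = 116.0
Eigenvalues: lambda_1 = 1.6148, lambda_2 = 12.3852
The function is convex.

1


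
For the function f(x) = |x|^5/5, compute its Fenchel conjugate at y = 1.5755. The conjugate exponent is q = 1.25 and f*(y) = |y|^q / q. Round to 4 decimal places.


The conjugate exponent q satisfies 1/p + 1/q = 1.
p = 5, so q = 5/(5 - 1) = 1.25
|y|^q = 1.5755^1.25 = 1.7651
f*(1.5755) = 1.7651 / 1.25 = 1.4121


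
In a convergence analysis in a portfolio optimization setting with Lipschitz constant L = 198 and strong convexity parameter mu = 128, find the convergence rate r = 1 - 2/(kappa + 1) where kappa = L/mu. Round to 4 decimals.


Step 1: Compute the condition number.
kappa = L/mu = 198/128 = 1.5469
Step 2: Compute the convergence rate.
r = 1 - 2/(kappa + 1) = 1 - 2*mu/(L + mu) = (L - mu)/(L + mu) = 70/326 = 0.2147


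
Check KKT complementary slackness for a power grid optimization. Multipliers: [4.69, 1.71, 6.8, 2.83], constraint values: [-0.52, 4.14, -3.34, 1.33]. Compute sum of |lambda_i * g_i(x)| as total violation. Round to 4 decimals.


KKT complementary slackness check:
lambda_1 * g_1 = 4.69 * -0.52 = -2.4388
lambda_2 * g_2 = 1.71 * 4.14 = 7.0794
lambda_3 * g_3 = 6.8 * -3.34 = -22.712
lambda_4 * g_4 = 2.83 * 1.33 = 3.7639
Total violation = 2.4388 + 7.0794 + 22.712 + 3.7639 = 35.9941


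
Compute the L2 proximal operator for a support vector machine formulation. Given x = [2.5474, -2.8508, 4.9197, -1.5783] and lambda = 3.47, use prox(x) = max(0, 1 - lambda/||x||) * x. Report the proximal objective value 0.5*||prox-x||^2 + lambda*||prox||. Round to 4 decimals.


Step 1: Compute ||x||.
||x|| = 6.4273
Step 2: Compute scaling factor.
scale = max(0, 1 - 3.47/6.4273) = 0.4601
Step 3: prox(x) = [1.1721, -1.3117, 2.2636, -0.7262]
||prox(x)|| = 2.9573
Step 4: Proximal objective.
0.5*||prox-x||^2 = 6.0205
lambda*||prox|| = 10.2618
Total = 16.2824


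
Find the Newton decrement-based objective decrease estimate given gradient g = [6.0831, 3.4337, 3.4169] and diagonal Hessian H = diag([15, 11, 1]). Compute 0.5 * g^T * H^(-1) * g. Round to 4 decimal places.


Step 1: H is diagonal, so H^(-1) * g = [0.4055, 0.3122, 3.4169].
Step 2: g^T H^(-1) g = sum_i g_i^2 / H_ii
  = (6.0831)^2/15 + (3.4337)^2/11 + (3.4169)^2/1
  = 2.4669 + 1.0718 + 11.6752 = 15.214
Step 3: Objective decrease = 0.5 * g^T H^(-1) g = 7.607


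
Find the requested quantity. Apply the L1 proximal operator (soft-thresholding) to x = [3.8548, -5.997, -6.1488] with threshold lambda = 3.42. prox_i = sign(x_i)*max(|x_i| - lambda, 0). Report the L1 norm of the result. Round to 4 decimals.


Soft-thresholding with lambda = 3.42:
prox(3.8548) = sign(3.8548)*max(|3.8548| - 3.42, 0) = 0.4348
prox(-5.997) = sign(-5.997)*max(|-5.997| - 3.42, 0) = -2.577
prox(-6.1488) = sign(-6.1488)*max(|-6.1488| - 3.42, 0) = -2.7288
prox(x) = [0.4348, -2.577, -2.7288]
||prox(x)||_1 = 0.4348 + 2.577 + 2.7288 = 5.7406


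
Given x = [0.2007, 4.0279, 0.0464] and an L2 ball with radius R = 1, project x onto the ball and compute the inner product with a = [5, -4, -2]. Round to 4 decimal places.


Step 1: Compute ||x|| (intermediates to 6 decimals).
||x|| = sqrt(0.2007^2 + 4.0279^2 + 0.0464^2) = 4.033164
Step 2: Project.
Since ||x|| > R, scale = R/||x|| = 1/4.033164 = 0.247944, proj(x) = scale * x
proj(x) = [0.049762, 0.998694, 0.011505]
Step 3: Dot product.
a^T * proj(x) = 5*0.049762 - 4*0.998694 - 2*0.011505 = -3.769


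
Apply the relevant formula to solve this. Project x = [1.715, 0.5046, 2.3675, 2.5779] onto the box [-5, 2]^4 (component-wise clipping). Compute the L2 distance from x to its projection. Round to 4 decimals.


Project each component onto [-5, 2].
clip(1.715) = 1.715, clip(0.5046) = 0.5046, clip(2.3675) = 2.0, clip(2.5779) = 2.0
Projection = [1.715, 0.5046, 2.0, 2.0]
Squared diffs: [0.0, 0.0, 0.1351, 0.334]
Distance = sqrt(0.4691) = 0.6849


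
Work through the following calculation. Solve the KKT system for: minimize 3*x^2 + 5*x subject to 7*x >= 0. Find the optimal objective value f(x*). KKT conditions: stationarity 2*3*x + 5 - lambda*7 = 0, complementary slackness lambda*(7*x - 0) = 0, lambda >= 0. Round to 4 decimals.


Step 1: Try lambda = 0 (constraint inactive).
x_unc = -5/(2*3) = -0.8333
Check: 7*-0.8333 = -5.8331 < 0 -- violated!
Step 2: Constraint must be active: 7*x = 0
x* = 0/7 = 0.0
lambda = (2*3*0.0 + 5)/7 = 0.7143
Step 3: Compute optimal value.
f(x*) = 3*0.0^2 + 5*0.0 = 0.0


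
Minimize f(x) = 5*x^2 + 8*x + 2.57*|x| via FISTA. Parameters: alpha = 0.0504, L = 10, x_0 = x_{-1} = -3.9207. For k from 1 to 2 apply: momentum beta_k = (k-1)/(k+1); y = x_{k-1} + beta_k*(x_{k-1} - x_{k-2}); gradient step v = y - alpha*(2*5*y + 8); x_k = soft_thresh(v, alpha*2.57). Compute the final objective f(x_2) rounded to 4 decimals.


FISTA on f(x) = 5*x^2 + 8*x + 2.57*|x|
L = 10, alpha = 0.0504
Iteration 1: beta = 0.0, y = -3.9207 + 0.0*(-3.9207 + 3.9207) = -3.9207
  grad(y) = -31.207, v = y - alpha*grad = -2.3479
  prox(v) = soft_thresh(-2.3479, 0.1295) = -2.2183
Iteration 2: beta = 0.3333, y = -2.2183 + 0.3333*(-2.2183 + 3.9207) = -1.6509
  grad(y) = -8.5089, v = y - alpha*grad = -1.222
  prox(v) = soft_thresh(-1.222, 0.1295) = -1.0925
f(x_2) = 5*(-1.0925)^2 + 8*(-1.0925) + 2.57*|-1.0925| = 0.0356


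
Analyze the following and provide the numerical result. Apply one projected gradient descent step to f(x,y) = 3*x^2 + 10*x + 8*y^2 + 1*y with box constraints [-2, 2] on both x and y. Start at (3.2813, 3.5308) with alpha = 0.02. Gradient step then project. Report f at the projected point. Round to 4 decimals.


Step 1: Compute gradient at (3.2813, 3.5308).
grad_x = 2*3*3.2813 + 10 = 29.6878
grad_y = 2*8*3.5308 + 1 = 57.4928
Step 2: Gradient step.
x_raw = 3.2813 - 0.02*29.6878 = 2.6875
y_raw = 3.5308 - 0.02*57.4928 = 2.3809
Step 3: Project onto [-2, 2].
x_proj = clip(2.6875) = 2.0
y_proj = clip(2.3809) = 2.0
Step 4: Evaluate f.
f(2.0, 2.0) = 66.0


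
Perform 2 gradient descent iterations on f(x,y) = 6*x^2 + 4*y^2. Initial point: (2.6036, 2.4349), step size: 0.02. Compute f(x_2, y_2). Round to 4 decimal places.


Gradient descent on f(x,y) = 6*x^2 + 4*y^2.
Starting point: (2.6036, 2.4349), alpha = 0.02
Step 1: grad_x = 2*6*2.6036 = 31.2432, grad_y = 2*4*2.4349 = 19.4792
  x_1 = 2.6036 - 0.02*31.2432 = 1.9787
  y_1 = 2.4349 - 0.02*19.4792 = 2.0453
Step 2: grad_x = 2*6*1.9787 = 23.7448, grad_y = 2*4*2.0453 = 16.3625
  x_2 = 1.9787 - 0.02*23.7448 = 1.5038
  y_2 = 2.0453 - 0.02*16.3625 = 1.7181
f(1.5038, 1.7181) = 6*1.5038^2 + 4*1.7181^2 = 25.3762


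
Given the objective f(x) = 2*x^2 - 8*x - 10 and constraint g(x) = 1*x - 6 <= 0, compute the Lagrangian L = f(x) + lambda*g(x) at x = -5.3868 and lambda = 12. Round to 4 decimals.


Step 1: Evaluate f(x).
f(-5.3868) = 2*(-5.3868)^2 - 8*(-5.3868) - 10 = 91.1296
Step 2: Evaluate g(x).
g(-5.3868) = 1*-5.3868 - 6 = -11.3868
Step 3: Compute Lagrangian.
L = 91.1296 + 12*-11.3868 = -45.512


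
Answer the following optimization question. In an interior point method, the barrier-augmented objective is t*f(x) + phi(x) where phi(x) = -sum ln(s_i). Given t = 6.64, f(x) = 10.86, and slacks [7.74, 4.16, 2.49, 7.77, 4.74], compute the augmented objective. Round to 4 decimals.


Step 1: Compute log-barrier.
ln values: [2.0464, 1.4255, 0.9123, 2.0503, 1.556]
phi = -(2.0464 + 1.4255 + 0.9123 + 2.0503 + 1.556) = -7.9905
Step 2: Compute augmented objective.
t*f(x) = 6.64*10.86 = 72.1104
Total = 72.1104 - 7.9905 = 64.1199


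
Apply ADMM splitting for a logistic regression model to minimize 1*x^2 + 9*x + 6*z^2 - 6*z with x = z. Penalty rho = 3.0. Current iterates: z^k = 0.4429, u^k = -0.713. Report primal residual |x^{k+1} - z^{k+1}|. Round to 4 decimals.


ADMM iteration with rho = 3.0, z^k = 0.4429, u^k = -0.713
Step 1: x-update.
Minimize 1*x^2 + 9*x + (3.0/2)*(x - 0.4429 - 0.713)^2
FOC: (2*1 + 3.0)*x = -9 + 3.0*(0.4429 + 0.713)
x^{k+1} = -1.1065
Step 2: z-update.
Minimize 6*z^2 - 6*z + (3.0/2)*(-1.1065 - z - 0.713)^2
FOC: (2*6 + 3.0)*z = 6 + 3.0*(-1.1065 - 0.713)
z^{k+1} = 0.0361
Step 3: u-update.
u^{k+1} = -0.713 - 1.1065 - 0.0361 = -1.8556
Step 4: Primal residual = |-1.1065 - 0.0361| = 1.1426


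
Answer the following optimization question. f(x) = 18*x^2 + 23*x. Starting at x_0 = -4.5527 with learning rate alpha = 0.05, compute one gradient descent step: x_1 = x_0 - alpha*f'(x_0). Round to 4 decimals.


We compute the gradient at x_0 and apply the update.
f'(x) = 36*x + 23
f'(-4.5527) = 36*-4.5527 + 23 = -140.8972
x_1 = -4.5527 - 0.05*-140.8972 = 2.4922


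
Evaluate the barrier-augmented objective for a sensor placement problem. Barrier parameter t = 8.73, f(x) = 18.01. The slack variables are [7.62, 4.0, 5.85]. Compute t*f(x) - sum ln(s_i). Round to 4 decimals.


Step 1: Compute log-barrier.
ln values: [2.0308, 1.3863, 1.7664]
phi = -(2.0308 + 1.3863 + 1.7664) = -5.1835
Step 2: Compute augmented objective.
t*f(x) = 8.73*18.01 = 157.2273
Total = 157.2273 - 5.1835 = 152.0438


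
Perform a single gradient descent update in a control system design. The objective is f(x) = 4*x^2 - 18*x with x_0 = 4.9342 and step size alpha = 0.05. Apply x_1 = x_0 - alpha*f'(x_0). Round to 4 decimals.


We compute the gradient at x_0 and apply the update.
f'(x) = 8*x - 18
f'(4.9342) = 8*4.9342 - 18 = 21.4736
x_1 = 4.9342 - 0.05*21.4736 = 3.8605


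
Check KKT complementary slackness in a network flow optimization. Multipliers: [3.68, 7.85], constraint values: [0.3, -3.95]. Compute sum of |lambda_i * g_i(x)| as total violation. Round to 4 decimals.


KKT complementary slackness check:
lambda_1 * g_1 = 3.68 * 0.3 = 1.104
lambda_2 * g_2 = 7.85 * -3.95 = -31.0075
Total violation = 1.104 + 31.0075 = 32.1115


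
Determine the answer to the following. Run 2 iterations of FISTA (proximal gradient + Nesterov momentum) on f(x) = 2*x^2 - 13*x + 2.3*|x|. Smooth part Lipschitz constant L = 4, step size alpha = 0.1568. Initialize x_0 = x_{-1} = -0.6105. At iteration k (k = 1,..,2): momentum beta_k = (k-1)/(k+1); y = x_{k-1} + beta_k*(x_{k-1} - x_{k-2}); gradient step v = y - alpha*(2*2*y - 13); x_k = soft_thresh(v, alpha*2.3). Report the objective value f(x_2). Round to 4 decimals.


FISTA on f(x) = 2*x^2 - 13*x + 2.3*|x|
L = 4, alpha = 0.1568
Iteration 1: beta = 0.0, y = -0.6105 + 0.0*(-0.6105 + 0.6105) = -0.6105
  grad(y) = -15.442, v = y - alpha*grad = 1.8108
  prox(v) = soft_thresh(1.8108, 0.3606) = 1.4502
Iteration 2: beta = 0.3333, y = 1.4502 + 0.3333*(1.4502 + 0.6105) = 2.1371
  grad(y) = -4.4518, v = y - alpha*grad = 2.8351
  prox(v) = soft_thresh(2.8351, 0.3606) = 2.4745
f(x_2) = 2*2.4745^2 - 13*2.4745 + 2.3*|2.4745| = -14.2308


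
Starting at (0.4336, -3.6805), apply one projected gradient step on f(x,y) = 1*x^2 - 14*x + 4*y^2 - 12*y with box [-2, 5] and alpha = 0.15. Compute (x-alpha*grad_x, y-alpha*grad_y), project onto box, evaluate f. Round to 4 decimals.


Step 1: Compute gradient at (0.4336, -3.6805).
grad_x = 2*1*0.4336 - 14 = -13.1328
grad_y = 2*4*-3.6805 - 12 = -41.444
Step 2: Gradient step.
x_raw = 0.4336 - 0.15*-13.1328 = 2.4035
y_raw = -3.6805 - 0.15*-41.444 = 2.5361
Step 3: Project onto [-2, 5].
x_proj = clip(2.4035) = 2.4035
y_proj = clip(2.5361) = 2.5361
Step 4: Evaluate f.
f(2.4035, 2.5361) = -32.5784


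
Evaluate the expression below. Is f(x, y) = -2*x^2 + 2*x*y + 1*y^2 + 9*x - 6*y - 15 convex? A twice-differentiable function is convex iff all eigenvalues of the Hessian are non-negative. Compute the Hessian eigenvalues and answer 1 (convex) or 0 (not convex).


The Hessian of f(x,y) = -2*x^2 + 2*x*y + 1*y^2 + 9*x - 6*y - 15 is:
H = [[-4, 2], [2, 2]]
Trace = -4 + 2 = -2
Determinant = -4*2 - (2)^2 = -12
Discriminant = (-2)^2 - 4*-12 = 52.0
Eigenvalues: lambda_1 = -4.6056, lambda_2 = 2.6056
The function is not convex.

0


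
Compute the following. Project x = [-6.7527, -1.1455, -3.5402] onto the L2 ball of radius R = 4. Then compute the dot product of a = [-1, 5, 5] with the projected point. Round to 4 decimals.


Step 1: Compute ||x|| (intermediates to 6 decimals).
||x|| = sqrt((-6.7527)^2 + (-1.1455)^2 + (-3.5402)^2) = 7.710003
Step 2: Project.
Since ||x|| > R, scale = R/||x|| = 4/7.710003 = 0.518807, proj(x) = scale * x
proj(x) = [-3.503348, -0.594293, -1.836681]
Step 3: Dot product.
a^T * proj(x) = -1*(-3.503348) + 5*(-0.594293) + 5*(-1.836681) = -8.6515


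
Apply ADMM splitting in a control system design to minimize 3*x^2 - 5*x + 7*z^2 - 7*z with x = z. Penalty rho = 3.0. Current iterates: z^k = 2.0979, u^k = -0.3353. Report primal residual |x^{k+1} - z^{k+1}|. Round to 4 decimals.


ADMM iteration with rho = 3.0, z^k = 2.0979, u^k = -0.3353
Step 1: x-update.
Minimize 3*x^2 - 5*x + (3.0/2)*(x - 2.0979 - 0.3353)^2
FOC: (2*3 + 3.0)*x = 5 + 3.0*(2.0979 + 0.3353)
x^{k+1} = 1.3666
Step 2: z-update.
Minimize 7*z^2 - 7*z + (3.0/2)*(1.3666 - z - 0.3353)^2
FOC: (2*7 + 3.0)*z = 7 + 3.0*(1.3666 - 0.3353)
z^{k+1} = 0.5938
Step 3: u-update.
u^{k+1} = -0.3353 + 1.3666 - 0.5938 = 0.4376
Step 4: Primal residual = |1.3666 - 0.5938| = 0.7729


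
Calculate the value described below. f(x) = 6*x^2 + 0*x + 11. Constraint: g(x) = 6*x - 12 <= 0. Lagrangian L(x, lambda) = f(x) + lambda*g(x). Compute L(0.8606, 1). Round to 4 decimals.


Step 1: Evaluate f(x).
f(0.8606) = 6*0.8606^2 + 0*0.8606 + 11 = 15.4438
Step 2: Evaluate g(x).
g(0.8606) = 6*0.8606 - 12 = -6.8364
Step 3: Compute Lagrangian.
L = 15.4438 + 1*-6.8364 = 8.6074


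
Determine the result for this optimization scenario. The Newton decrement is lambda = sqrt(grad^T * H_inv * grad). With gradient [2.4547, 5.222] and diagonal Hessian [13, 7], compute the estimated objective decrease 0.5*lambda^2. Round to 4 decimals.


Step 1: H is diagonal, so H^(-1) * g = [0.1888, 0.746].
Step 2: g^T H^(-1) g = sum_i g_i^2 / H_ii
  = (2.4547)^2/13 + (5.222)^2/7
  = 0.4635 + 3.8956 = 4.3591
Step 3: Objective decrease = 0.5 * g^T H^(-1) g = 2.1796


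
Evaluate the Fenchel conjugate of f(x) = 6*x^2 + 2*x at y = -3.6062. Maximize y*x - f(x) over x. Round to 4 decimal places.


f*(y) = sup_x {y*x - a*x^2 - b*x} = sup_x {(y-b)*x - a*x^2}
FOC: (y - b) - 2a*x = 0 => x* = (y - b)/(2a)
x* = (-3.6062 - 2)/(2*6) = -0.4672
f*(-3.6062) = (y-b)^2/(4a) = (-3.6062 - 2)^2/(4*6)
= 31.4295/24 = 1.3096


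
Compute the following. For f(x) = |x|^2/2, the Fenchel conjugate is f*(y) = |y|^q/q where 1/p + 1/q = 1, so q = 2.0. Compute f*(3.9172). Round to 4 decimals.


The conjugate exponent q satisfies 1/p + 1/q = 1.
p = 2, so q = 2/(2 - 1) = 2.0
|y|^q = 3.9172^2.0 = 15.3445
f*(3.9172) = 15.3445 / 2.0 = 7.6722


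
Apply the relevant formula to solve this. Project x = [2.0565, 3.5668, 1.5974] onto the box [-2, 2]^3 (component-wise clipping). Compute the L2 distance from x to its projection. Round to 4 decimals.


Project each component onto [-2, 2].
clip(2.0565) = 2.0, clip(3.5668) = 2.0, clip(1.5974) = 1.5974
Projection = [2.0, 2.0, 1.5974]
Squared diffs: [0.0032, 2.4549, 0.0]
Distance = sqrt(2.4581) = 1.5678


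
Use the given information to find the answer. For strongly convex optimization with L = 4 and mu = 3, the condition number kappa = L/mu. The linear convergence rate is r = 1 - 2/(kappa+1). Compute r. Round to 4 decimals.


Step 1: Compute the condition number.
kappa = L/mu = 4/3 = 1.3333
Step 2: Compute the convergence rate.
r = 1 - 2/(kappa + 1) = 1 - 2*mu/(L + mu) = (L - mu)/(L + mu) = 1/7 = 0.1429
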